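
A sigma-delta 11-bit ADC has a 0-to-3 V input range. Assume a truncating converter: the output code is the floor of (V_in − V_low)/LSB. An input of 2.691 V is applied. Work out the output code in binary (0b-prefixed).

LSB = 3 V / 2048 = 1.465 mV.
(2.691 − 0) / 0.00146484 = 1837.056 LSBs.
Floor → code 1837.
In binary (0b-prefixed): 0b11100101101.

code 0b11100101101 (decimal 1837)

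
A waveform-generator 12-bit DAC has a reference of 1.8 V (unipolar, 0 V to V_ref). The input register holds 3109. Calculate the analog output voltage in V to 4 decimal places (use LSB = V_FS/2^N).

LSB = 1.8 V / 2^12 = 439.45 µV.
V_out = 0 + 3109 × 0.000439453 V = 1.36626 V.

1.3663 V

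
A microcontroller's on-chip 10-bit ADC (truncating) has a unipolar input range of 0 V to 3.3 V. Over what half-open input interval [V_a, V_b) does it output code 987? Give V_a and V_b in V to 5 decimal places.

[3.18076 V, 3.18398 V)

LSB = 3.3/2^10 = 3.223 mV.
V_a = V_low + 987·LSB = 3.18076 V; V_b = V_low + 988·LSB = 3.18398 V.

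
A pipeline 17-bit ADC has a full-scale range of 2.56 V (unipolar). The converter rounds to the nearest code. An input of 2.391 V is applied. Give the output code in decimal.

code 122419

With 131072 levels over 2.56 V, one step is 19.53 µV.
(2.391 − 0) / 1.95313e-05 = 122419.200 LSBs.
So the output code is 122419.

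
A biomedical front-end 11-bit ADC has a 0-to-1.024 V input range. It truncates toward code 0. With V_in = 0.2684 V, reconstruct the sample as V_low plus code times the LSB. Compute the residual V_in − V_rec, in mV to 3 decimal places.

0.400 mV

Step size: 1.024 V ÷ 2^11 = 0.500 mV.
Scaled input = 536.8000 LSBs, so code = 536.
V_rec = 0 + 536·0.0005 = 0.268 V.
Difference: 0.0004 V → 0.400 mV.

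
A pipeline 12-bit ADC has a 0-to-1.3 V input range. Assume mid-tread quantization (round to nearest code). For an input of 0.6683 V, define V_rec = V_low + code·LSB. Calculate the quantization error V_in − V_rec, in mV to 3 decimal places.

LSB = 1.3/2^12 = 317.38 µV.
Scaled input = 2105.6591 LSBs, so code = 2106.
Reconstructed: 0.6684082 V.
Difference: -0.000108203 V → -0.108 mV.

-0.108 mV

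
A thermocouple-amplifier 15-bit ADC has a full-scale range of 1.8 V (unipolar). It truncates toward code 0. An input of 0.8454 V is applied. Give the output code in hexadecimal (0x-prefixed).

code 0x3C1E (decimal 15390)

LSB = 1.8 V / 32768 = 54.93 µV.
(V_in − V_low)/LSB = (0.8454 − 0) / 5.49316e-05 = 15390.037.
So the output code is 15390.
In hexadecimal (0x-prefixed): 0x3C1E.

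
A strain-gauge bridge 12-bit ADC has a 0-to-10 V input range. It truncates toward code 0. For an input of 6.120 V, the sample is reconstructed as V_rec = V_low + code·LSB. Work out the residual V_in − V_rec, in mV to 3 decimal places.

Step size: 10 V ÷ 2^12 = 2.441 mV.
Scaled input = 2506.7520 LSBs, so code = 2506.
Reconstructed: 6.1181641 V.
V_in − V_rec = 0.00183594 V = 1.836 mV.

1.836 mV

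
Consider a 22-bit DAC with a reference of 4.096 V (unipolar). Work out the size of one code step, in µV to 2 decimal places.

Full-scale span = 4.096 V.
LSB = 4.096 / 2^22 = 4.096 / 4194304 = 9.76563e-07 V = 0.98 µV.

0.98 µV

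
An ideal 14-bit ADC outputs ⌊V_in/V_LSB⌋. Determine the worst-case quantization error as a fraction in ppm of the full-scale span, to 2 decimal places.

Truncating → worst-case error = 1 LSB = V_FS/2^14, so 1e+06/16384 = 61.0352 ppm of full scale.

61.04 ppm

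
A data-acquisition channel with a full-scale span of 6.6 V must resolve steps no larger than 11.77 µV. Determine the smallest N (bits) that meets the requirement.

20 bits

Number of steps required ≥ 6.6 V / 11.77 µV = 560747.66.
Need 2^N ≥ 560747.66; 2^19 = 524288, 2^20 = 1048576.
Minimum N = 20.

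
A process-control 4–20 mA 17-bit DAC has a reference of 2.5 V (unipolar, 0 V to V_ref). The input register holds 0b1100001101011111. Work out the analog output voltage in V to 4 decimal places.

0.9540 V

LSB = 2.5 V / 2^17 = 19.07 µV.
Code 0b1100001101011111 = 50015 decimal.
V_out = 0 + 50015 × 1.90735e-05 V = 0.95396 V.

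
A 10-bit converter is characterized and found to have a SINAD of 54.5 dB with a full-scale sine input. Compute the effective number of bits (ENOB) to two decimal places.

8.76 bits

ENOB = (SINAD − 1.76) / 6.02 = (54.5 − 1.76)/6.02 = 8.761.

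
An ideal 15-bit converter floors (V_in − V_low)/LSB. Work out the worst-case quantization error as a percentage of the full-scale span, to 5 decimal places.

0.00305 %

Truncating → worst-case error = 1 LSB = V_FS/2^15, so 100/32768 = 0.00305176 % of full scale.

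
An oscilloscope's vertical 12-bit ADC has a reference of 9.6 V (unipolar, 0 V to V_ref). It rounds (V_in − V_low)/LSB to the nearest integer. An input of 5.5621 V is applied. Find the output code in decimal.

code 2373

With 4096 levels over 9.6 V, one step is 2.344 mV.
Input sits at 2373.163 steps above V_low.
round(2373.163) = 2373.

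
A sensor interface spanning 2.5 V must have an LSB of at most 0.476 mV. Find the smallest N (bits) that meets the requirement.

13 bits

Number of steps required ≥ 2.5 V / 0.476 mV = 5252.10.
Need 2^N ≥ 5252.10; 2^12 = 4096, 2^13 = 8192.
Minimum N = 13.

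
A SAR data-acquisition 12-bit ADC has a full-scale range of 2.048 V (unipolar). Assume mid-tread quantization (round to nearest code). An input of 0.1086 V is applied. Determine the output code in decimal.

code 217

LSB = 2.048 V / 4096 = 0.500 mV.
(V_in − V_low)/LSB = (0.1086 − 0) / 0.0005 = 217.200.
round(217.200) = 217.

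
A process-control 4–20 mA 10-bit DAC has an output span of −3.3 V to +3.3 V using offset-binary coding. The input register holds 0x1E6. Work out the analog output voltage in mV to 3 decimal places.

-167.578 mV

LSB = 6.6 V / 2^10 = 6.445 mV.
Code 0x1E6 = 486 decimal.
V_out = (−3.3) + 486 × 0.00644531 V = -0.167578 V.
= -167.578 mV.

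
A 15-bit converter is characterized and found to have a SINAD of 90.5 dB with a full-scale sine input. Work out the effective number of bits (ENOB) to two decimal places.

ENOB = (SINAD − 1.76) / 6.02 = (90.5 − 1.76)/6.02 = 14.741.

14.74 bits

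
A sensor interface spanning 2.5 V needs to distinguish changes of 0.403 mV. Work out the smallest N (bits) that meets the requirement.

Number of steps required ≥ 2.5 V / 0.403 mV = 6203.47.
Need 2^N ≥ 6203.47; 2^12 = 4096, 2^13 = 8192.
Minimum N = 13.

13 bits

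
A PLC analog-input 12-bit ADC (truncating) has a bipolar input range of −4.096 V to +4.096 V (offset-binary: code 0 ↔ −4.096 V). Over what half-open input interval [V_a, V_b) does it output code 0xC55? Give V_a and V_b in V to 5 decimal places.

[2.21800 V, 2.22000 V)

LSB = 8.192/2^12 = 2.000 mV.
Code 0xC55 = 3157 decimal.
V_a = V_low + 3157·LSB = 2.218 V; V_b = V_low + 3158·LSB = 2.22 V.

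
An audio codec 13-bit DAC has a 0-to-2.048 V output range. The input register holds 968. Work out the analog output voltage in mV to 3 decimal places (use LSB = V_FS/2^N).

LSB = 2.048 V / 2^13 = 250.00 µV.
V_out = 0 + 968 × 0.00025 V = 0.242 V.
= 242.000 mV.

242.000 mV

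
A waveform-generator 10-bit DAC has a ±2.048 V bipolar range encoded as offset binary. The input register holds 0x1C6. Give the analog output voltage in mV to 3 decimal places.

LSB = 4.096 V / 2^10 = 4.000 mV.
Code 0x1C6 = 454 decimal.
V_out = (−2.048) + 454 × 0.004 V = -0.232 V.
= -232.000 mV.

-232.000 mV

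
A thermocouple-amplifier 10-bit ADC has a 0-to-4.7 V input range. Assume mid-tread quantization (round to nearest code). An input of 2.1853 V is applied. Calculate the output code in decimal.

code 476

With 1024 levels over 4.7 V, one step is 4.590 mV.
(V_in − V_low)/LSB = (2.1853 − 0) / 0.00458984 = 476.116.
round(476.116) = 476.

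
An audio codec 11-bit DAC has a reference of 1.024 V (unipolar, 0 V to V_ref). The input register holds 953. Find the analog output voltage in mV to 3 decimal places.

476.500 mV

LSB = 1.024 V / 2^11 = 0.500 mV.
V_out = 0 + 953 × 0.0005 V = 0.4765 V.
= 476.500 mV.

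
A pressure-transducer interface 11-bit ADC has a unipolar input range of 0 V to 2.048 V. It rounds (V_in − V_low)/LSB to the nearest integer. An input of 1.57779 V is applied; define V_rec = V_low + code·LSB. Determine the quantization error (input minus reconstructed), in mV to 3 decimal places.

-0.210 mV

One LSB is 2.048 V / 2048 = 1.000 mV.
Scaled input = 1577.7900 LSBs, so code = 1578.
Reconstructed: 1.578 V.
Difference: -0.00021 V → -0.210 mV.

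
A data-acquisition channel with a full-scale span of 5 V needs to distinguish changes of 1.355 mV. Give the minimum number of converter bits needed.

12 bits

Number of steps required ≥ 5 V / 1.355 mV = 3690.04.
Need 2^N ≥ 3690.04; 2^11 = 2048, 2^12 = 4096.
Minimum N = 12.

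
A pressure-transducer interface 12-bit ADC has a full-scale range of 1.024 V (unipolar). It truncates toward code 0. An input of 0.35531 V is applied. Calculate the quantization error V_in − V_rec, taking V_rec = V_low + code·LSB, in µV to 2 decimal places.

LSB = 1.024/2^12 = 250.00 µV.
Scaled input = 1421.2400 LSBs, so code = 1421.
Code 1421 maps back to 0 + 1421×0.00025 V = 0.35525 V.
Difference: 6e-05 V → 60.00 µV.

60.00 µV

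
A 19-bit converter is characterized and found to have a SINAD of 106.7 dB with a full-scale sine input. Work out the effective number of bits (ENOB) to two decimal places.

17.43 bits

ENOB = (SINAD − 1.76) / 6.02 = (106.7 − 1.76)/6.02 = 17.432.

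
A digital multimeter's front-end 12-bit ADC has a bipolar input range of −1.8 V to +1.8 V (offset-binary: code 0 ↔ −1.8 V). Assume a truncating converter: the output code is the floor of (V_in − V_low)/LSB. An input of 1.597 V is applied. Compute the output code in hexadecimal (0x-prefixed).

code 0xF19 (decimal 3865)

LSB = 3.6 V / 4096 = 0.879 mV.
Input sits at 3865.031 steps above V_low.
⌊·⌋(3865.031) = 3865.
In hexadecimal (0x-prefixed): 0xF19.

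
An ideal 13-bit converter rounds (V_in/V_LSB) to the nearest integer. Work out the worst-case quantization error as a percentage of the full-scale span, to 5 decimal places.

0.00610 %

Rounding → worst-case error = ½ LSB = V_FS/2^14, so 100/16384 = 0.00610352 % of full scale.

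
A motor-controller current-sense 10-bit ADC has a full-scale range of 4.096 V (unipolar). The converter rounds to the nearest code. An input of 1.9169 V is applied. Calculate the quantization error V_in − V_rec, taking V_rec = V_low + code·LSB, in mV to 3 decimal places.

0.900 mV

One LSB is 4.096 V / 1024 = 4.000 mV.
Scaled input = 479.2250 LSBs, so code = 479.
Reconstructed: 1.916 V.
Difference: 0.0009 V → 0.900 mV.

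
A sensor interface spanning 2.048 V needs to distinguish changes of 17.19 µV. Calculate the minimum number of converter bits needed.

Number of steps required ≥ 2.048 V / 17.19 µV = 119139.03.
Need 2^N ≥ 119139.03; 2^16 = 65536, 2^17 = 131072.
Minimum N = 17.

17 bits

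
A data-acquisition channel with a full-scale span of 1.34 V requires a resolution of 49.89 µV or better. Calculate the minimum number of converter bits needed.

Number of steps required ≥ 1.34 V / 49.89 µV = 26859.09.
Need 2^N ≥ 26859.09; 2^14 = 16384, 2^15 = 32768.
Minimum N = 15.

15 bits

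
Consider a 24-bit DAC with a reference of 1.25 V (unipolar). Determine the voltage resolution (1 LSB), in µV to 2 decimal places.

0.07 µV

Full-scale span = 1.25 V.
LSB = 1.25 / 2^24 = 1.25 / 16777216 = 7.45058e-08 V = 0.07 µV.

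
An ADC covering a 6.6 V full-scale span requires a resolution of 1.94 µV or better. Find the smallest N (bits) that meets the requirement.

Number of steps required ≥ 6.6 V / 1.94 µV = 3402061.86.
Need 2^N ≥ 3402061.86; 2^21 = 2097152, 2^22 = 4194304.
Minimum N = 22.

22 bits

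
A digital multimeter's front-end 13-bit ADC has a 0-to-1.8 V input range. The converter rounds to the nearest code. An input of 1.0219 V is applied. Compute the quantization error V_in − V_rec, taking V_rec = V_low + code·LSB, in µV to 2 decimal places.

LSB = 1.8/2^13 = 219.73 µV.
Scaled input = 4650.7804 LSBs, so code = 4651.
Code 4651 maps back to 0 + 4651×0.000219727 V = 1.0219482 V.
Error = 1.0219 − 1.0219482 = -4.82422e-05 V = -48.24 µV.

-48.24 µV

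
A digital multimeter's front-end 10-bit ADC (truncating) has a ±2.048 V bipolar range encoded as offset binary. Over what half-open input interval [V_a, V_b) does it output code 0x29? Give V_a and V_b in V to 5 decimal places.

LSB = 4.096/2^10 = 4.000 mV.
Code 0x29 = 41 decimal.
V_a = V_low + 41·LSB = -1.884 V; V_b = V_low + 42·LSB = -1.88 V.

[-1.88400 V, -1.88000 V)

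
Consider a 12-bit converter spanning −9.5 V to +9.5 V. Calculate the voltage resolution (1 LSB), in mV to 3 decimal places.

Full-scale span = 19 V.
LSB = 19 / 2^12 = 19 / 4096 = 0.00463867 V = 4.639 mV.

4.639 mV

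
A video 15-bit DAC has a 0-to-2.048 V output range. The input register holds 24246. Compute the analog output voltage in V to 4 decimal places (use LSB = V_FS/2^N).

1.5154 V

LSB = 2.048 V / 2^15 = 62.50 µV.
V_out = 0 + 24246 × 6.25e-05 V = 1.51537 V.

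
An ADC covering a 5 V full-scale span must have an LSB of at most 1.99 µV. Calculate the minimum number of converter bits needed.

22 bits

Number of steps required ≥ 5 V / 1.99 µV = 2512562.81.
Need 2^N ≥ 2512562.81; 2^21 = 2097152, 2^22 = 4194304.
Minimum N = 22.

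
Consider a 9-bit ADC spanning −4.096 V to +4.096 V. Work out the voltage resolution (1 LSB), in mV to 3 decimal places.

16.000 mV

Full-scale span = 8.192 V.
LSB = 8.192 / 2^9 = 8.192 / 512 = 0.016 V = 16.000 mV.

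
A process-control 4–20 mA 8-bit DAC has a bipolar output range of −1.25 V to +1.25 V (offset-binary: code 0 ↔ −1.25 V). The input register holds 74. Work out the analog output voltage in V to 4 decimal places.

LSB = 2.5 V / 2^8 = 9.766 mV.
V_out = (−1.25) + 74 × 0.00976562 V = -0.527344 V.

-0.5273 V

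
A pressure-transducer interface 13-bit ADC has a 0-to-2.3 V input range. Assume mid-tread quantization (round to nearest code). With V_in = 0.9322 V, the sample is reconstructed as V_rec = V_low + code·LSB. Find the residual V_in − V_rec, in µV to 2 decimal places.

LSB = 2.3/2^13 = 280.76 µV.
(0.9322 − 0)/0.000280762 = 3320.2532; round gives code 3320.
Code 3320 maps back to 0 + 3320×0.000280762 V = 0.93212891 V.
Difference: 7.10938e-05 V → 71.09 µV.

71.09 µV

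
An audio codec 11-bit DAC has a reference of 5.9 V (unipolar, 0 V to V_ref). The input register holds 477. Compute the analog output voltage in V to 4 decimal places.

1.3742 V

LSB = 5.9 V / 2^11 = 2.881 mV.
V_out = 0 + 477 × 0.00288086 V = 1.37417 V.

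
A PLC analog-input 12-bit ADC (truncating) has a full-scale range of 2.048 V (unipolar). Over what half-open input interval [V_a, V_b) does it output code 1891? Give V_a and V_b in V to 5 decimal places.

[0.94550 V, 0.94600 V)

LSB = 2.048/2^12 = 0.500 mV.
V_a = V_low + 1891·LSB = 0.9455 V; V_b = V_low + 1892·LSB = 0.946 V.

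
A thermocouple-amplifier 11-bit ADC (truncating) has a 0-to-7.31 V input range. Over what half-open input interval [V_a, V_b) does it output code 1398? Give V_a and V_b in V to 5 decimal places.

[4.98993 V, 4.99350 V)

LSB = 7.31/2^11 = 3.569 mV.
V_a = V_low + 1398·LSB = 4.98993 V; V_b = V_low + 1399·LSB = 4.9935 V.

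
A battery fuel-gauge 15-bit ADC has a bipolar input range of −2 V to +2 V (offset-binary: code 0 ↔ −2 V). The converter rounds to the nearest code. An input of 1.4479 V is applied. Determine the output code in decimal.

code 28245

LSB = 4 V / 32768 = 122.07 µV.
(1.4479 − (−2)) / 0.00012207 = 28245.197 LSBs.
So the output code is 28245.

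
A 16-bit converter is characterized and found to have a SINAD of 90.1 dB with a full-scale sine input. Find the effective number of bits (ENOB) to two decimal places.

14.67 bits

ENOB = (SINAD − 1.76) / 6.02 = (90.1 − 1.76)/6.02 = 14.674.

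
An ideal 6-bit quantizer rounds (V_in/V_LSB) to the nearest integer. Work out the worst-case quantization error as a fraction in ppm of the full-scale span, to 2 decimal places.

7812.50 ppm

Rounding → worst-case error = ½ LSB = V_FS/2^7, so 1e+06/128 = 7812.5 ppm of full scale.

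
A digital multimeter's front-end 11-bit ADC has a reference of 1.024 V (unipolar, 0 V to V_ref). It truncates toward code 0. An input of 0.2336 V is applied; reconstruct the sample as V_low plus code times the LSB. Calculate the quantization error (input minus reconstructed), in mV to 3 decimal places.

0.100 mV

Step size: 1.024 V ÷ 2^11 = 0.500 mV.
(0.2336 − 0)/0.0005 = 467.2000; ⌊·⌋ gives code 467.
Code 467 maps back to 0 + 467×0.0005 V = 0.2335 V.
Difference: 0.0001 V → 0.100 mV.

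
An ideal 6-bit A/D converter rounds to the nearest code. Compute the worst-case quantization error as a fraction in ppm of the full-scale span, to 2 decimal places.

7812.50 ppm

Rounding → worst-case error = ½ LSB = V_FS/2^7, so 1e+06/128 = 7812.5 ppm of full scale.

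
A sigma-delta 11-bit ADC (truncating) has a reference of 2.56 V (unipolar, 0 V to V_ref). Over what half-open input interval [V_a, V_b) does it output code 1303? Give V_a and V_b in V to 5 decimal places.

LSB = 2.56/2^11 = 1.250 mV.
V_a = V_low + 1303·LSB = 1.62875 V; V_b = V_low + 1304·LSB = 1.63 V.

[1.62875 V, 1.63000 V)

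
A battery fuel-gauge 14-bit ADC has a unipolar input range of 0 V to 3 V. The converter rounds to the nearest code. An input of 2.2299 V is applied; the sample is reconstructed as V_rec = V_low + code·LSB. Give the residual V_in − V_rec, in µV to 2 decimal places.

One LSB is 3 V / 16384 = 183.11 µV.
(V_in − V_low)/LSB = (2.2299 − 0)/0.000183105 = 12178.2272 → code 12178 (round).
Reconstructed: 2.2298584 V.
Error = 2.2299 − 2.2298584 = 4.16016e-05 V = 41.60 µV.

41.60 µV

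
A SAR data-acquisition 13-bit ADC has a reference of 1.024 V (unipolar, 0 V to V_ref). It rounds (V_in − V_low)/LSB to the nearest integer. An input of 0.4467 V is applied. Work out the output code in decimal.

LSB = 1.024 V / 8192 = 125.00 µV.
Input sits at 3573.600 steps above V_low.
So the output code is 3574.

code 3574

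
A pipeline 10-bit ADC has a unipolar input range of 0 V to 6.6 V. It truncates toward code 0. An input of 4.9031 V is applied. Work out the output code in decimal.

code 760

Full-scale span = 6.6 V; LSB = 6.6/2^10 = 6.445 mV.
(4.9031 − 0) / 0.00644531 = 760.723 LSBs.
Floor → code 760.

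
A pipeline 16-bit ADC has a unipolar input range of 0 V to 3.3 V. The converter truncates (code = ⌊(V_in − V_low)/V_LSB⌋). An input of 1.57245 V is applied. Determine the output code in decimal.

code 31227

LSB = 3.3 V / 65536 = 50.35 µV.
(1.57245 − 0) / 5.0354e-05 = 31227.904 LSBs.
Floor → code 31227.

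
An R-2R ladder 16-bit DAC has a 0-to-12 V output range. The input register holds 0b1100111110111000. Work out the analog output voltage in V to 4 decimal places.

LSB = 12 V / 2^16 = 183.11 µV.
Code 0b1100111110111000 = 53176 decimal.
V_out = 0 + 53176 × 0.000183105 V = 9.73682 V.

9.7368 V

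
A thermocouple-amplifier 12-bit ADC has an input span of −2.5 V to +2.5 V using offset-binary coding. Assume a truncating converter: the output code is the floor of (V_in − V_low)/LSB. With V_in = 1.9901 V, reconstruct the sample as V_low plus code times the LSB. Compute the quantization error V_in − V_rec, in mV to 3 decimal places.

0.354 mV

LSB = 5/2^12 = 1.221 mV.
Scaled input = 3678.2899 LSBs, so code = 3678.
Reconstructed: 1.9897461 V.
V_in − V_rec = 0.000353906 V = 0.354 mV.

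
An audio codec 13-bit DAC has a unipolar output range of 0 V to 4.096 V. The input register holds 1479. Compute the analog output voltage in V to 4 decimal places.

0.7395 V

LSB = 4.096 V / 2^13 = 0.500 mV.
V_out = 0 + 1479 × 0.0005 V = 0.7395 V.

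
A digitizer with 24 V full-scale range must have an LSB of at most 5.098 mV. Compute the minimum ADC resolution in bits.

13 bits

Number of steps required ≥ 24 V / 5.098 mV = 4707.73.
Need 2^N ≥ 4707.73; 2^12 = 4096, 2^13 = 8192.
Minimum N = 13.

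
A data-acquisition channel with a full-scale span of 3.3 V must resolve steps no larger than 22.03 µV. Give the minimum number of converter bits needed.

18 bits

Number of steps required ≥ 3.3 V / 22.03 µV = 149795.73.
Need 2^N ≥ 149795.73; 2^17 = 131072, 2^18 = 262144.
Minimum N = 18.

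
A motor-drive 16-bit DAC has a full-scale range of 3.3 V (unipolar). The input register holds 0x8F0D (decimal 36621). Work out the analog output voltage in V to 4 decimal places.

1.8440 V

LSB = 3.3 V / 2^16 = 50.35 µV.
Code 0x8F0D = 36621 decimal.
V_out = 0 + 36621 × 5.0354e-05 V = 1.84401 V.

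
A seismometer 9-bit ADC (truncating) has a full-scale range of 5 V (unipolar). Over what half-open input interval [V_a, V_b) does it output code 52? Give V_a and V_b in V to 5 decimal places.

[0.50781 V, 0.51758 V)

LSB = 5/2^9 = 9.766 mV.
V_a = V_low + 52·LSB = 0.507812 V; V_b = V_low + 53·LSB = 0.517578 V.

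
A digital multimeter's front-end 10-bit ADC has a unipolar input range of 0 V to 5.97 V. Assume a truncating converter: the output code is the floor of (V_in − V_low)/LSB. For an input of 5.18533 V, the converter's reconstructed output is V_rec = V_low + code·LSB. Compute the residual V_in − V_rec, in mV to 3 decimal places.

One LSB is 5.97 V / 1024 = 5.830 mV.
(5.18533 − 0)/0.00583008 = 889.4100; ⌊·⌋ gives code 889.
Reconstructed: 5.1829395 V.
Difference: 0.00239055 V → 2.391 mV.

2.391 mV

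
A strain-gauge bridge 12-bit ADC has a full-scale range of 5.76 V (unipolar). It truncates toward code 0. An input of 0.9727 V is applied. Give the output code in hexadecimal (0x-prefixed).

code 0x2B3 (decimal 691)

LSB = 5.76 V / 4096 = 1.406 mV.
(V_in − V_low)/LSB = (0.9727 − 0) / 0.00140625 = 691.698.
Floor → code 691.
In hexadecimal (0x-prefixed): 0x2B3.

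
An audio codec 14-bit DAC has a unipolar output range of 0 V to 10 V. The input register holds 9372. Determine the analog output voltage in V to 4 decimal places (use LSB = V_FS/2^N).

LSB = 10 V / 2^14 = 0.610 mV.
V_out = 0 + 9372 × 0.000610352 V = 5.72021 V.

5.7202 V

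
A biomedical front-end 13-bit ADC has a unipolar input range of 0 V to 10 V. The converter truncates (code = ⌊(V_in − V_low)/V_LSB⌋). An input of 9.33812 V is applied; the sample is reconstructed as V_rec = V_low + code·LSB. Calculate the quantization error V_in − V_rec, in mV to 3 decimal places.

0.962 mV

LSB = 10/2^13 = 1.221 mV.
Scaled input = 7649.7879 LSBs, so code = 7649.
Code 7649 maps back to 0 + 7649×0.0012207 V = 9.3371582 V.
Difference: 0.000961797 V → 0.962 mV.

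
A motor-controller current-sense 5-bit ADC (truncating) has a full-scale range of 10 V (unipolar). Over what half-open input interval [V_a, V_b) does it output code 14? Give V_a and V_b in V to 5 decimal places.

[4.37500 V, 4.68750 V)

LSB = 10/2^5 = 312.500 mV.
V_a = V_low + 14·LSB = 4.375 V; V_b = V_low + 15·LSB = 4.6875 V.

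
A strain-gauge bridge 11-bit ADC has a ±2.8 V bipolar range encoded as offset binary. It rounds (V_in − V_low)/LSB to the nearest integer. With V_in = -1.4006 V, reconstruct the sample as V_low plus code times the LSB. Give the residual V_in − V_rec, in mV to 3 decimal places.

-0.600 mV

Step size: 5.6 V ÷ 2^11 = 2.734 mV.
(-1.4006 − (−2.8))/0.00273437 = 511.7806; round gives code 512.
Reconstructed: -1.4 V.
V_in − V_rec = -0.0006 V = -0.600 mV.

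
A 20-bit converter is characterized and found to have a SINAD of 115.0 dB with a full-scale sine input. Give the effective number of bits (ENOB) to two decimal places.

18.81 bits

ENOB = (SINAD − 1.76) / 6.02 = (115.0 − 1.76)/6.02 = 18.811.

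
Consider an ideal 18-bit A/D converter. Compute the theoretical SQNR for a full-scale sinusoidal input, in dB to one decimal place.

110.1 dB

SNR ≈ 6.02·N + 1.76 dB = 6.02·18 + 1.76 = 110.12 dB.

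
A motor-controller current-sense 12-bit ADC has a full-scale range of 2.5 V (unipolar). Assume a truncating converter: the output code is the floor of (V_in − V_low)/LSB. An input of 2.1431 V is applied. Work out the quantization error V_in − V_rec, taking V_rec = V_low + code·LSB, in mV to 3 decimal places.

0.156 mV

LSB = 2.5/2^12 = 0.610 mV.
Scaled input = 3511.2550 LSBs, so code = 3511.
V_rec = 0 + 3511·0.000610352 = 2.1429443 V.
Difference: 0.000155664 V → 0.156 mV.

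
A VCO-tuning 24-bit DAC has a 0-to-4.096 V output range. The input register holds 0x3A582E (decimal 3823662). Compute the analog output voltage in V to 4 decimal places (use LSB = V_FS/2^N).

LSB = 4.096 V / 2^24 = 0.24 µV.
Code 0x3A582E = 3823662 decimal.
V_out = 0 + 3823662 × 2.44141e-07 V = 0.933511 V.

0.9335 V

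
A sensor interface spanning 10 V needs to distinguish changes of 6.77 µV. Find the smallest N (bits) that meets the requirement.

21 bits

Number of steps required ≥ 10 V / 6.77 µV = 1477104.87.
Need 2^N ≥ 1477104.87; 2^20 = 1048576, 2^21 = 2097152.
Minimum N = 21.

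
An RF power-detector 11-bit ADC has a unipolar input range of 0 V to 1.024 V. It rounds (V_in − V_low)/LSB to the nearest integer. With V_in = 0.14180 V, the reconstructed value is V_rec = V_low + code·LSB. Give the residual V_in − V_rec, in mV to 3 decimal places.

LSB = 1.024/2^11 = 0.500 mV.
(0.14180 − 0)/0.0005 = 283.6000; round gives code 284.
Reconstructed: 0.142 V.
V_in − V_rec = -0.0002 V = -0.200 mV.

-0.200 mV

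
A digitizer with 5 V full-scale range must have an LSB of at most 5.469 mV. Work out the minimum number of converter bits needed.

Number of steps required ≥ 5 V / 5.469 mV = 914.24.
Need 2^N ≥ 914.24; 2^9 = 512, 2^10 = 1024.
Minimum N = 10.

10 bits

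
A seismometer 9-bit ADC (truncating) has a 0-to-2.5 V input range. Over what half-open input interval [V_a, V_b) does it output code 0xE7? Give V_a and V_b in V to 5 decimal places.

LSB = 2.5/2^9 = 4.883 mV.
Code 0xE7 = 231 decimal.
V_a = V_low + 231·LSB = 1.12793 V; V_b = V_low + 232·LSB = 1.13281 V.

[1.12793 V, 1.13281 V)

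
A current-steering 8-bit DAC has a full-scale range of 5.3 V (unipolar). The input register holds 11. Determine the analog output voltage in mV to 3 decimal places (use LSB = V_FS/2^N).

227.734 mV

LSB = 5.3 V / 2^8 = 20.703 mV.
V_out = 0 + 11 × 0.0207031 V = 0.227734 V.
= 227.734 mV.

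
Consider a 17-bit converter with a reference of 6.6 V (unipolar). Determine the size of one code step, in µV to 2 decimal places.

50.35 µV

Full-scale span = 6.6 V.
LSB = 6.6 / 2^17 = 6.6 / 131072 = 5.0354e-05 V = 50.35 µV.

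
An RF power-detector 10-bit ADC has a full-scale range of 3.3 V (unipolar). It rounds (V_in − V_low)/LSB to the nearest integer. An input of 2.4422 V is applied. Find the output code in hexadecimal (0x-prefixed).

code 0x2F6 (decimal 758)

Full-scale span = 3.3 V; LSB = 3.3/2^10 = 3.223 mV.
(2.4422 − 0) / 0.00322266 = 757.822 LSBs.
Round → code 758.
In hexadecimal (0x-prefixed): 0x2F6.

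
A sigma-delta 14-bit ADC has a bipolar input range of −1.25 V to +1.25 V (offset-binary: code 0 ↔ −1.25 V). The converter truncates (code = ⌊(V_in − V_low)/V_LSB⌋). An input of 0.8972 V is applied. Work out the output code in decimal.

LSB = 2.5 V / 16384 = 152.59 µV.
Input sits at 14071.890 steps above V_low.
Floor → code 14071.

code 14071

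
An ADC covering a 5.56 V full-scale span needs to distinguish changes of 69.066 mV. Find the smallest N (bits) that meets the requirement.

Number of steps required ≥ 5.56 V / 69.066 mV = 80.50.
Need 2^N ≥ 80.50; 2^6 = 64, 2^7 = 128.
Minimum N = 7.

7 bits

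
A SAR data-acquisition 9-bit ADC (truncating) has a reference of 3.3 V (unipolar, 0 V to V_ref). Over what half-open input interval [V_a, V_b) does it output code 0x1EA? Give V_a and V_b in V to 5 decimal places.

[3.15820 V, 3.16465 V)

LSB = 3.3/2^9 = 6.445 mV.
Code 0x1EA = 490 decimal.
V_a = V_low + 490·LSB = 3.1582 V; V_b = V_low + 491·LSB = 3.16465 V.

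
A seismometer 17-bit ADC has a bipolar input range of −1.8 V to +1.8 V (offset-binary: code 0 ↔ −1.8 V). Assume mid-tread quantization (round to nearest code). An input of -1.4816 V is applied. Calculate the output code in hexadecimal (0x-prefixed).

LSB = 3.6 V / 131072 = 27.47 µV.
Input sits at 11592.590 steps above V_low.
So the output code is 11593.
In hexadecimal (0x-prefixed): 0x2D49.

code 0x2D49 (decimal 11593)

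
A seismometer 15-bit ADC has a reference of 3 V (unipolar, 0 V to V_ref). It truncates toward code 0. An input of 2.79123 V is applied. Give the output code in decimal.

code 30487

Full-scale span = 3 V; LSB = 3/2^15 = 91.55 µV.
(2.79123 − 0) / 9.15527e-05 = 30487.675 LSBs.
Floor → code 30487.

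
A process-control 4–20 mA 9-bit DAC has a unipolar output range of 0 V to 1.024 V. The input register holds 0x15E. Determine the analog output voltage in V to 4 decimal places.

0.7000 V

LSB = 1.024 V / 2^9 = 2.000 mV.
Code 0x15E = 350 decimal.
V_out = 0 + 350 × 0.002 V = 0.7 V.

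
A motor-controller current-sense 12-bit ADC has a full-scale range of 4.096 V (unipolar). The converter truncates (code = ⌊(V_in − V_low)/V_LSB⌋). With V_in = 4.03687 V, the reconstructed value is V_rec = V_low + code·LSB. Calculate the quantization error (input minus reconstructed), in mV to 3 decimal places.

One LSB is 4.096 V / 4096 = 1.000 mV.
(V_in − V_low)/LSB = (4.03687 − 0)/0.001 = 4036.8700 → code 4036 (floor).
Code 4036 maps back to 0 + 4036×0.001 V = 4.036 V.
Difference: 0.00087 V → 0.870 mV.

0.870 mV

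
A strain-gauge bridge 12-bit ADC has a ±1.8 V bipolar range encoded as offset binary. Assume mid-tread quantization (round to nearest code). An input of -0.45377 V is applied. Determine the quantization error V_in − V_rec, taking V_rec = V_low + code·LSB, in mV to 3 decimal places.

One LSB is 3.6 V / 4096 = 0.879 mV.
(-0.45377 − (−1.8))/0.000878906 = 1531.7106; round gives code 1532.
Code 1532 maps back to (−1.8) + 1532×0.000878906 V = -0.45351562 V.
Error = -0.45377 − (−0.45351562) = -0.000254375 V = -0.254 mV.

-0.254 mV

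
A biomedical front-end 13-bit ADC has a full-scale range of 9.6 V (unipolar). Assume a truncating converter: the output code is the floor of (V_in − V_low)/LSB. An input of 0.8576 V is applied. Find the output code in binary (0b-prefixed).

With 8192 levels over 9.6 V, one step is 1.172 mV.
Input sits at 731.819 steps above V_low.
Floor → code 731.
In binary (0b-prefixed): 0b1011011011.

code 0b1011011011 (decimal 731)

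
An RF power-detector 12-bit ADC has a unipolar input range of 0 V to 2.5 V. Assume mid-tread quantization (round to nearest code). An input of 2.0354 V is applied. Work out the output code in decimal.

Full-scale span = 2.5 V; LSB = 2.5/2^12 = 0.610 mV.
Input sits at 3334.799 steps above V_low.
round(3334.799) = 3335.

code 3335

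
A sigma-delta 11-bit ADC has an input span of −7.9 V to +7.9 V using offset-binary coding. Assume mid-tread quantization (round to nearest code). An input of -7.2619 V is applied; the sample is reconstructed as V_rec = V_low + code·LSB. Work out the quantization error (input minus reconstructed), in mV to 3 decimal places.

-2.232 mV

Step size: 15.8 V ÷ 2^11 = 7.715 mV.
(V_in − V_low)/LSB = (-7.2619 − (−7.9))/0.00771484 = 82.7107 → code 83 (round).
V_rec = (−7.9) + 83·0.00771484 = -7.259668 V.
V_in − V_rec = -0.00223203 V = -2.232 mV.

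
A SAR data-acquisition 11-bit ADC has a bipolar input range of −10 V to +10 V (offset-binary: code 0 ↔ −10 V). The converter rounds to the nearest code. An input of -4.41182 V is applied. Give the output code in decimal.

code 572

LSB = 20 V / 2048 = 9.766 mV.
Input sits at 572.230 steps above V_low.
Round → code 572.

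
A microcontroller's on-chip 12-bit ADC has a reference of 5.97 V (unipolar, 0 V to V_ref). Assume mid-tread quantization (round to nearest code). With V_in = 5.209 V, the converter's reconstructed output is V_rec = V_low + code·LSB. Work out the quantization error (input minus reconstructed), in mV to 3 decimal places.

One LSB is 5.97 V / 4096 = 1.458 mV.
(V_in − V_low)/LSB = (5.209 − 0)/0.00145752 = 3573.8801 → code 3574 (round).
Reconstructed: 5.2091748 V.
Difference: -0.000174805 V → -0.175 mV.

-0.175 mV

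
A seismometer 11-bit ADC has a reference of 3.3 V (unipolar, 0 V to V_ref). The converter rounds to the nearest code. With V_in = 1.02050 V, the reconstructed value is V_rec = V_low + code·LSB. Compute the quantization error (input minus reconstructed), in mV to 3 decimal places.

LSB = 3.3/2^11 = 1.611 mV.
Scaled input = 633.3285 LSBs, so code = 633.
Code 633 maps back to 0 + 633×0.00161133 V = 1.0199707 V.
V_in − V_rec = 0.000529297 V = 0.529 mV.

0.529 mV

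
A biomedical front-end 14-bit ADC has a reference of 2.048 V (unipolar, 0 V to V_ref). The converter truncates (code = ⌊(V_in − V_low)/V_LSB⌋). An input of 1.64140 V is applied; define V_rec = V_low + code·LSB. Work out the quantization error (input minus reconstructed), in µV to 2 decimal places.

25.00 µV

Step size: 2.048 V ÷ 2^14 = 125.00 µV.
(1.64140 − 0)/0.000125 = 13131.2000; ⌊·⌋ gives code 13131.
V_rec = 0 + 13131·0.000125 = 1.641375 V.
Difference: 2.5e-05 V → 25.00 µV.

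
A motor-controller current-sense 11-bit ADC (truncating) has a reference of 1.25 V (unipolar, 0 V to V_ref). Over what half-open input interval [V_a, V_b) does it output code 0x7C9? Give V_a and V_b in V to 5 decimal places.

LSB = 1.25/2^11 = 0.610 mV.
Code 0x7C9 = 1993 decimal.
V_a = V_low + 1993·LSB = 1.21643 V; V_b = V_low + 1994·LSB = 1.21704 V.

[1.21643 V, 1.21704 V)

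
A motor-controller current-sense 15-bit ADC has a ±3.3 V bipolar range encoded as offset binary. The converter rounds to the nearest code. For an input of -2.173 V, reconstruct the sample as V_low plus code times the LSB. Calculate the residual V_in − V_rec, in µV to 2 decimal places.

77.39 µV

LSB = 6.6/2^15 = 201.42 µV.
(-2.173 − (−3.3))/0.000201416 = 5595.3842; round gives code 5595.
V_rec = (−3.3) + 5595·0.000201416 = -2.1730774 V.
Difference: 7.73926e-05 V → 77.39 µV.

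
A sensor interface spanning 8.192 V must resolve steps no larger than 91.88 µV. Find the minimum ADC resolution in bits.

Number of steps required ≥ 8.192 V / 91.88 µV = 89159.77.
Need 2^N ≥ 89159.77; 2^16 = 65536, 2^17 = 131072.
Minimum N = 17.

17 bits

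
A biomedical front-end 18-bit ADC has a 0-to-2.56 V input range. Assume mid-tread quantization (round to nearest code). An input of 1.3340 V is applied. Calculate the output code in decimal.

code 136602

With 262144 levels over 2.56 V, one step is 9.77 µV.
(1.3340 − 0) / 9.76563e-06 = 136601.600 LSBs.
round(136601.600) = 136602.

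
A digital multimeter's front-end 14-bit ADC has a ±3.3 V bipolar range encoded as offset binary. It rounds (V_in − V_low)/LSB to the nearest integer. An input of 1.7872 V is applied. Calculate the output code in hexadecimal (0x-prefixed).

LSB = 6.6 V / 16384 = 402.83 µV.
(1.7872 − (−3.3)) / 0.000402832 = 12628.589 LSBs.
So the output code is 12629.
In hexadecimal (0x-prefixed): 0x3155.

code 0x3155 (decimal 12629)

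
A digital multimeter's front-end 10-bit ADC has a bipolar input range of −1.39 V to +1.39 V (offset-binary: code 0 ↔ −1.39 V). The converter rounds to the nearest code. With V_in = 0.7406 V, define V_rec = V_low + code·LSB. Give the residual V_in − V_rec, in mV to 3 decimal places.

One LSB is 2.78 V / 1024 = 2.715 mV.
(V_in − V_low)/LSB = (0.7406 − (−1.39))/0.00271484 = 784.7965 → code 785 (round).
V_rec = (−1.39) + 785·0.00271484 = 0.74115234 V.
Error = 0.7406 − 0.74115234 = -0.000552344 V = -0.552 mV.

-0.552 mV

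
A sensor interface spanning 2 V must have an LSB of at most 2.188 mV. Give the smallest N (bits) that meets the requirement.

10 bits

Number of steps required ≥ 2 V / 2.188 mV = 914.08.
Need 2^N ≥ 914.08; 2^9 = 512, 2^10 = 1024.
Minimum N = 10.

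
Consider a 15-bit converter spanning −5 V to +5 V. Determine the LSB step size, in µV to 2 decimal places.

305.18 µV

Full-scale span = 10 V.
LSB = 10 / 2^15 = 10 / 32768 = 0.000305176 V = 305.18 µV.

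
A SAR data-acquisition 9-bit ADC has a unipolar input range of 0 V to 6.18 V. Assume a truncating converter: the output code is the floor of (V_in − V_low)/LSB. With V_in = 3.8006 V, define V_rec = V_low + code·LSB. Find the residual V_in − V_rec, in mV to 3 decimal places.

10.522 mV

Step size: 6.18 V ÷ 2^9 = 12.070 mV.
Scaled input = 314.8717 LSBs, so code = 314.
V_rec = 0 + 314·0.0120703 = 3.7900781 V.
Difference: 0.0105219 V → 10.522 mV.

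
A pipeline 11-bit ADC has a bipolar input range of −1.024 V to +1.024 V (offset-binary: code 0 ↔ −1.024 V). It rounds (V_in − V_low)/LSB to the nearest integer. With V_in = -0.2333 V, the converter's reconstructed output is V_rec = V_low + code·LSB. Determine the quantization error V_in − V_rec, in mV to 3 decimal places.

-0.300 mV

Step size: 2.048 V ÷ 2^11 = 1.000 mV.
Scaled input = 790.7000 LSBs, so code = 791.
Code 791 maps back to (−1.024) + 791×0.001 V = -0.233 V.
Error = -0.2333 − (−0.233) = -0.0003 V = -0.300 mV.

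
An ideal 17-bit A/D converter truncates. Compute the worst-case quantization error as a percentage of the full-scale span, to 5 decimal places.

0.00076 %

Truncating → worst-case error = 1 LSB = V_FS/2^17, so 100/131072 = 0.000762939 % of full scale.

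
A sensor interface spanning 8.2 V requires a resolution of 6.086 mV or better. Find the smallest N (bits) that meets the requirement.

11 bits

Number of steps required ≥ 8.2 V / 6.086 mV = 1347.35.
Need 2^N ≥ 1347.35; 2^10 = 1024, 2^11 = 2048.
Minimum N = 11.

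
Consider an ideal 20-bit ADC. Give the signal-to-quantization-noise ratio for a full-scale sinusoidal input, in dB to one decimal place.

SNR ≈ 6.02·N + 1.76 dB = 6.02·20 + 1.76 = 122.16 dB.

122.2 dB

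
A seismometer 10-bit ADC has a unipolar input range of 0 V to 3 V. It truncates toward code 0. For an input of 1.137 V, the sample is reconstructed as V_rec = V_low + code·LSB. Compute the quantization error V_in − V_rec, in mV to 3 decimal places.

One LSB is 3 V / 1024 = 2.930 mV.
(V_in − V_low)/LSB = (1.137 − 0)/0.00292969 = 388.0960 → code 388 (floor).
Code 388 maps back to 0 + 388×0.00292969 V = 1.1367188 V.
V_in − V_rec = 0.00028125 V = 0.281 mV.

0.281 mV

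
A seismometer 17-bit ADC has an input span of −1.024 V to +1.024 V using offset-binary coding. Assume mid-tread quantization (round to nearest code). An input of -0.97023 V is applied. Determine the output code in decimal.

With 131072 levels over 2.048 V, one step is 15.62 µV.
Input sits at 3441.280 steps above V_low.
Round → code 3441.

code 3441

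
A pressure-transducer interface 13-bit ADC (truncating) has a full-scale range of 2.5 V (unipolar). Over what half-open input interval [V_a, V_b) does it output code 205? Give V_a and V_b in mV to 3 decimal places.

[62.561 mV, 62.866 mV)

LSB = 2.5/2^13 = 305.18 µV.
V_a = V_low + 205·LSB = 0.062561 V; V_b = V_low + 206·LSB = 0.0628662 V.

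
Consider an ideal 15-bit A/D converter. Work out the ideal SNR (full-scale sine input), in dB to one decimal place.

SNR ≈ 6.02·N + 1.76 dB = 6.02·15 + 1.76 = 92.06 dB.

92.1 dB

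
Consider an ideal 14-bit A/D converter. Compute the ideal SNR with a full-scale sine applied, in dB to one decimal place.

SNR ≈ 6.02·N + 1.76 dB = 6.02·14 + 1.76 = 86.04 dB.

86.0 dB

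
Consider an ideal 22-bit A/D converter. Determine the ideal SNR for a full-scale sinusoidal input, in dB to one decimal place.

SNR ≈ 6.02·N + 1.76 dB = 6.02·22 + 1.76 = 134.20 dB.

134.2 dB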